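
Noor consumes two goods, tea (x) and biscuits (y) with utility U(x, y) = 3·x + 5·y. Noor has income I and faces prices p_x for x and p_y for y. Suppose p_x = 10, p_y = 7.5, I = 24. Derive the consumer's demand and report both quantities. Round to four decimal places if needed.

x* = 0, y* = 3.2

Numerically: x* = 0, y* = 3.2.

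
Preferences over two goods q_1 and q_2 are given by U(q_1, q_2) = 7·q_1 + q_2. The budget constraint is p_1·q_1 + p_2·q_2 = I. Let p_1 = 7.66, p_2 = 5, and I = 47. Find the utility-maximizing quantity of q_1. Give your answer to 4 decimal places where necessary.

q_1* = 6.1358

Numerically: q_1* = 6.1358, q_2* = 0.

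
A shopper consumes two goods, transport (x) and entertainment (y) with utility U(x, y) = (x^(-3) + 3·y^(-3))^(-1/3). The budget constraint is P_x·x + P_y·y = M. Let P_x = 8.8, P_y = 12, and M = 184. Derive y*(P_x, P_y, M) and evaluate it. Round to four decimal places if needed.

Numerically y/x = 1.217883, so x* = 184/(8.8 + 12·1.217883) = 7.8583 and y* = 1.217883·7.8583 = 9.5705.

y* = 9.5705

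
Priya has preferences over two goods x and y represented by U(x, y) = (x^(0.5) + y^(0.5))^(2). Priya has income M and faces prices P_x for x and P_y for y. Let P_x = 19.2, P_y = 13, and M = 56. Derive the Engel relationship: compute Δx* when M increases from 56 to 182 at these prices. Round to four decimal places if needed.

From the CES first-order condition, (y/x)^(0.5) = P_x/P_y.
Solve for the ratio: y/x = [P_x/P_y]^(2).
Substitute y = (y/x)·x into the budget: x* = M/(P_x + P_y·(y/x)).
Numerically y/x = 2.181302, so x* = 56/(19.2 + 13·2.181302) = 1.1775.
At M' = 182: x* = 3.827. Change: 3.827 − 1.1775 = 2.6495.

Δx* = 2.6495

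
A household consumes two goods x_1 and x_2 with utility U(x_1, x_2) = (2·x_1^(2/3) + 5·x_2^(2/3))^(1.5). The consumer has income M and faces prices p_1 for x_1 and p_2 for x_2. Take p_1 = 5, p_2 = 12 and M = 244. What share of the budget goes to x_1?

share on x_1 = 0.2693

MRS = MU_x_1/MU_x_2 = (2/5)·(x_2/x_1)^(1/3). Set equal to p_1/p_2.
Solve for the ratio: x_2/x_1 = [(5/2)·p_1/p_2]^(3).
With the ratio pinned down, the budget gives x_1* = M/(p_1 + p_2·(x_2/x_1)) and x_2* = (x_2/x_1)·x_1*.
Numerically x_2/x_1 = 1.130281, so x_1* = 244/(5 + 12·1.130281) = 13.1442 and x_2* = 1.130281·13.1442 = 14.8566.
Expenditure on x_1: 5·13.1442 = 65.7208; share = 0.2693.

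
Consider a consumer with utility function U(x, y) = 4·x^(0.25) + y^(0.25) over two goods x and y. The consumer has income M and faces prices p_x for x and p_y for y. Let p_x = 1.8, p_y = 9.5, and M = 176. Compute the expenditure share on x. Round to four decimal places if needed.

MU_x ∝ 4·x^(-0.75), MU_y ∝ y^(-0.75), so MRS = 4·(y/x)^(0.75) = p_x/p_y.
Hence y/x = ((1/4)·p_x/p_y)^(1/(0.75)), i.e. raised to the 4/3 power.
With the ratio pinned down, the budget gives x* = M/(p_x + p_y·(y/x)) and y* = (y/x)·x*.
Numerically y/x = 0.017139, so x* = 176/(1.8 + 9.5·0.017139) = 89.6669 and y* = 0.017139·89.6669 = 1.5368.
Expenditure on x: 1.8·89.6669 = 161.4004; share = 0.917.

share on x = 0.917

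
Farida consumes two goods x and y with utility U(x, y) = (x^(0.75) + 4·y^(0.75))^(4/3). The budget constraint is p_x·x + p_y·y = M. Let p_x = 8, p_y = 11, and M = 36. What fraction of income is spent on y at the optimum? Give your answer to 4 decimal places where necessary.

MRS = MU_x/MU_y = (1/4)·(y/x)^(0.25). Set equal to p_x/p_y.
Solve for the ratio: y/x = [4·p_x/p_y]^(4).
With the ratio pinned down, the budget gives x* = M/(p_x + p_y·(y/x)) and y* = (y/x)·x*.
Numerically y/x = 71.619152, so x* = 36/(8 + 11·71.619152) = 0.0452 and y* = 71.619152·0.0452 = 3.2398.
Expenditure on y: 11·3.2398 = 35.6381; share = 0.9899.

share on y = 0.9899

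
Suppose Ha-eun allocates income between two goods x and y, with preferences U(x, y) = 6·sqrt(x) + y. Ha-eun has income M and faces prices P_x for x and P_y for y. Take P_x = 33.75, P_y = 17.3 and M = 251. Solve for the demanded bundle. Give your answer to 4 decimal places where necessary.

Set MRS = P_x/P_y: 3·x^(−1/2) = P_x/P_y.
Solve: √x = 3·P_y/P_x, so x*(P_x,P_y) = (3·P_y/P_x)², and y* = (M − P_x·x*)/P_y.
Plugging in: x* = (3·17.3/33.75)² = 2.3648, y* = 9.8953.

x* = 2.3648, y* = 9.8953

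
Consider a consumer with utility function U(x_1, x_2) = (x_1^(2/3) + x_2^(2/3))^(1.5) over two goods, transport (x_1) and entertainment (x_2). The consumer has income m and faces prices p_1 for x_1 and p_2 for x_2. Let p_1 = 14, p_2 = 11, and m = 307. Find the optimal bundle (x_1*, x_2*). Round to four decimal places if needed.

MU_x_1 ∝ x_1^(-1/3), MU_x_2 ∝ x_2^(-1/3), so MRS = (x_2/x_1)^(1/3) = p_1/p_2.
Hence x_2/x_1 = (p_1/p_2)^(1/(1/3)), i.e. raised to the 3 power.
With the ratio pinned down, the budget gives x_1* = m/(p_1 + p_2·(x_2/x_1)) and x_2* = (x_2/x_1)·x_1*.
Numerically x_2/x_1 = 2.061608, so x_1* = 307/(14 + 11·2.061608) = 8.3702 and x_2* = 2.061608·8.3702 = 17.2561.

x_1* = 8.3702, x_2* = 17.2561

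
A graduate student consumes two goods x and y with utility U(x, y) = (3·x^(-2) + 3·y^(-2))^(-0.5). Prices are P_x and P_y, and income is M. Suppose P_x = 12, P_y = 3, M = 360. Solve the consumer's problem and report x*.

From the CES first-order condition, (y/x)^(3) = P_x/P_y.
Solve for the ratio: y/x = [P_x/P_y]^(1/3).
With the ratio pinned down, the budget gives x* = M/(P_x + P_y·(y/x)) and y* = (y/x)·x*.
Numerically y/x = 1.587401, so x* = 360/(12 + 3·1.587401) = 21.4769.

x* = 21.4769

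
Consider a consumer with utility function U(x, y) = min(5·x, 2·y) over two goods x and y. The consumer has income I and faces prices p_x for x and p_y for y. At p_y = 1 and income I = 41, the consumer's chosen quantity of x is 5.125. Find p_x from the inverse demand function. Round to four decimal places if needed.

p_x = 5.5

With perfect complements, no substitution: consume in ratio x:y = 2:5.
Budget: p_x·x + p_y·(5/2)·x = I, so (2·p_x + 5·p_y)·x = 2·I.
Demand: x*(p_x,p_y,I) = 2·I/(2·p_x + 5·p_y), y* = 5·I/(2·p_x + 5·p_y).
Set x* = 5.125 in the demand function and solve for p_x: p_x = 5.5.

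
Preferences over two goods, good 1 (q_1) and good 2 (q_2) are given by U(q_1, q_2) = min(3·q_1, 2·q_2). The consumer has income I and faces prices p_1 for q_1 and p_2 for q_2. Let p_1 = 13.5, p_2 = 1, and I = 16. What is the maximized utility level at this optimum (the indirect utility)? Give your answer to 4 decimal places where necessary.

With perfect complements, no substitution: consume in ratio q_1:q_2 = 2:3.
Budget: p_1·q_1 + p_2·(3/2)·q_1 = I, so (2·p_1 + 3·p_2)·q_1 = 2·I.
Demand: q_1*(p_1,p_2,I) = 2·I/(2·p_1 + 3·p_2), q_2* = 3·I/(2·p_1 + 3·p_2).
Here 2·13.5 + 3·1 = 30, giving q_1* = 1.0667 and q_2* = 1.6.
Utility at the optimum: U(1.0667, 1.6) = 3.2.

V = 3.2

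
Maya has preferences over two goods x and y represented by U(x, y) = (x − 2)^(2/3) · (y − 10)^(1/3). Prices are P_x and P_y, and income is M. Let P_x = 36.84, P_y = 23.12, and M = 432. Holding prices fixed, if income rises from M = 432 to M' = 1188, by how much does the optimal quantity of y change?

After buying the subsistence bundle (2, 10), a share 2/3 of the remaining income goes to x: x* = 2 + 2/3·(M − 2P_x − 10P_y)/P_x.
Discretionary income = 432 − 2·36.84 − 10·23.12 = 127.12; y* = 10 + 1/3·127.12/23.12 = 11.8328.
At M' = 1188: y* = 22.7324. Change: 22.7324 − 11.8328 = 10.8997.

Δy* = 10.8997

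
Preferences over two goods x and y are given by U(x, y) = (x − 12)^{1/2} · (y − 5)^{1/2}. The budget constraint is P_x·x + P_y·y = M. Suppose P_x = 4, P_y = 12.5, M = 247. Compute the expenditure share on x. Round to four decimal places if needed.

This is Cobb-Douglas in (x−12, y−5): tangency gives 0.5·P_y·(y−5) = 0.5·P_x·(x−12).
After buying the subsistence bundle (12, 5), a share 0.5 of the remaining income goes to x: x* = 12 + 0.5·(M − 12P_x − 5P_y)/P_x.
Discretionary income = 247 − 12·4 − 5·12.5 = 136.5; x* = 12 + 0.5·136.5/4 = 29.0625; y* = 5 + 0.5·136.5/12.5 = 10.46.
Expenditure on x: 4·29.0625 = 116.25; share = 0.4706.

share on x = 0.4706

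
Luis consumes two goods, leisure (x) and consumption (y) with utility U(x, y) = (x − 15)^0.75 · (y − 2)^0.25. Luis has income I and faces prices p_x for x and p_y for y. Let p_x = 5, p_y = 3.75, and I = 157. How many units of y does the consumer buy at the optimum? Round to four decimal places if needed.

This is Cobb-Douglas in (x−15, y−2): tangency gives 0.75·p_y·(y−2) = 0.25·p_x·(x−15).
After buying the subsistence bundle (15, 2), a share 0.75 of the remaining income goes to x: x* = 15 + 0.75·(I − 15p_x − 2p_y)/p_x.
Discretionary income = 157 − 15·5 − 2·3.75 = 74.5; y* = 2 + 0.25·74.5/3.75 = 6.9667.

y* = 6.9667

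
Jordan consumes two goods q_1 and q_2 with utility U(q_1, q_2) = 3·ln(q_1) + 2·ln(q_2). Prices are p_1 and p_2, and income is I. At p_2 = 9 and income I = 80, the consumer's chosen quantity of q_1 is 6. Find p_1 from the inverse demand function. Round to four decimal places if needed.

Tangency: MRS = (3/2)·q_2/q_1 = p_1/p_2.
So 3·p_2·q_2 = 2·p_1·q_1; combined with the budget, a share 0.6 of income goes to q_1.
Demand: q_1*(p_1,p_2,I) = 0.6·I/p_1 and q_2* = 0.4·I/p_2.
Set q_1* = 6 in the demand function and solve for p_1: p_1 = 8.

p_1 = 8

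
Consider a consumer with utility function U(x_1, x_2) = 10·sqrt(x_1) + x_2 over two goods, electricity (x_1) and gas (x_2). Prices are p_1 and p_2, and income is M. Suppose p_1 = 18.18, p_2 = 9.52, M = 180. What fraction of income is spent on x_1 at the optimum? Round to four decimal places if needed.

Utility is quasi-linear in x_2; the FOC for x_1 is 5/√x_1 = p_1/p_2.
Thus x_1* = (5·p_2/p_1)² — independent of M — with the rest of income spent on x_2.
Plugging in: x_1* = (5·9.52/18.18)² = 6.8553, x_2* = 5.8163.
Expenditure on x_1: 18.18·6.8553 = 124.6293; share = 0.6924.

share on x_1 = 0.6924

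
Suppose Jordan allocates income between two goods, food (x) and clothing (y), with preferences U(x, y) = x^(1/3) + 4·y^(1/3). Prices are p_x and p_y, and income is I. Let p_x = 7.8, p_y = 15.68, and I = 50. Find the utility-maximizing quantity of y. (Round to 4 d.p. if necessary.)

MRS = MU_x/MU_y = (1/4)·(y/x)^(2/3). Set equal to p_x/p_y.
Hence y/x = (4·p_x/p_y)^(1/(2/3)), i.e. raised to the 1.5 power.
Substitute y = (y/x)·x into the budget: x* = I/(p_x + p_y·(y/x)).
Numerically y/x = 2.806809, so x* = 50/(7.8 + 15.68·2.806809) = 0.9651 and y* = 2.806809·0.9651 = 2.7087.

y* = 2.7087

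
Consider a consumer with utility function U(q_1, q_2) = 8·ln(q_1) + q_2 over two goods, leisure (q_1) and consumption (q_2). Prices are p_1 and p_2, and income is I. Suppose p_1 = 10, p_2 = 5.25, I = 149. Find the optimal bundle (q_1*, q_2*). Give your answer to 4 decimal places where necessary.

q_1* = 4.2, q_2* = 20.381

MU_q_1 = 8/q_1, MU_q_2 = 1. Tangency: 8/q_1 = p_1/p_2.
So q_1*(p_1,p_2) = 8·p_2/p_1, independent of income; and q_2* = (I − 8·p_2)/p_2.
At the given prices: q_1* = 8·5.25/10 = 4.2, and q_2* = 20.381.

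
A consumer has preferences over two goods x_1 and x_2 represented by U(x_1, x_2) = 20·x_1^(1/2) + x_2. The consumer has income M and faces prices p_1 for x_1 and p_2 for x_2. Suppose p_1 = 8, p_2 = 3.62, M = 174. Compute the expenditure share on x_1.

share on x_1 = 0.9414

Set MRS = p_1/p_2: 10·x_1^(−1/2) = p_1/p_2.
Solve: √x_1 = 10·p_2/p_1, so x_1*(p_1,p_2) = (10·p_2/p_1)², and x_2* = (M − p_1·x_1*)/p_2.
Plugging in: x_1* = (10·3.62/8)² = 20.4756, x_2* = 2.8163.
Expenditure on x_1: 8·20.4756 = 163.805; share = 0.9414.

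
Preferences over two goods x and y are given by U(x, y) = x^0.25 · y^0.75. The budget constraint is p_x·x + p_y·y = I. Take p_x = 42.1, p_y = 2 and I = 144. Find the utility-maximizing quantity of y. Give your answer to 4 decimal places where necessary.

The MRS is (1/3)·y/x. Set MRS = p_x/p_y.
Rearranging, p_y·y = 3·p_x·x. Substituting into the budget gives p_x·x·(1 + 3) = I.
Demand: x*(p_x,p_y,I) = 0.25·I/p_x and y* = 0.75·I/p_y.
At p_x=42.1, p_y=2, I=144: y* = 0.75·144/2 = 54.

y* = 54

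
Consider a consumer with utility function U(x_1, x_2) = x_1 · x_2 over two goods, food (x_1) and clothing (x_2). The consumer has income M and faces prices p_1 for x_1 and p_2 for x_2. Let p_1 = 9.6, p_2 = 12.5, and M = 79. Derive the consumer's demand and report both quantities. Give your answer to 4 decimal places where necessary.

x_1* = 4.1146, x_2* = 3.16

Tangency: MRS = x_2/x_1 = p_1/p_2.
So p_2·x_2 = p_1·x_1; combined with the budget, a share 0.5 of income goes to x_1.
Demand: x_1*(p_1,p_2,M) = 0.5·M/p_1 and x_2* = 0.5·M/p_2.
At p_1=9.6, p_2=12.5, M=79: x_1* = 0.5·79/9.6 = 4.1146, x_2* = 3.16.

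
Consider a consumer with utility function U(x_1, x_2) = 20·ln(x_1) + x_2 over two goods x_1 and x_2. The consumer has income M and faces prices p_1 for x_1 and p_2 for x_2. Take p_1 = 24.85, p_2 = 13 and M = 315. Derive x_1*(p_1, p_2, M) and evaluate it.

Set MRS = p_1/p_2: (20/x_1)/1 = p_1/p_2.
So x_1*(p_1,p_2) = 20·p_2/p_1, independent of income; and x_2* = (M − 20·p_2)/p_2.
At the given prices: x_1* = 20·13/24.85 = 10.4628.

x_1* = 10.4628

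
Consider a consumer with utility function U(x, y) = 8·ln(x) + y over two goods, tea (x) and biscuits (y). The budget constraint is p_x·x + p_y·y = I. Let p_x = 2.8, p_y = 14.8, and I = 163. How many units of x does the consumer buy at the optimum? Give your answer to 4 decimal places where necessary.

So x*(p_x,p_y) = 8·p_y/p_x, independent of income; and y* = (I − 8·p_y)/p_y.
At the given prices: x* = 8·14.8/2.8 = 42.2857.

x* = 42.2857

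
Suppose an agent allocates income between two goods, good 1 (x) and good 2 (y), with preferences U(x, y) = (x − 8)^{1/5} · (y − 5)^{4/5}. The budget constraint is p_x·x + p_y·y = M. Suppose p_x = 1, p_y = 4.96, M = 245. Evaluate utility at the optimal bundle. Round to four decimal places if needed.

V = 35.7304

MRS = (1/4)·(y−5)/(x−8). Tangency with p_x/p_y gives y−5 = 4·(p_x/p_y)·(x−8).
After buying the subsistence bundle (8, 5), a share 0.2 of the remaining income goes to x: x* = 8 + 0.2·(M − 8p_x − 5p_y)/p_x.
Discretionary income = 245 − 8·1 − 5·4.96 = 212.2; x* = 8 + 0.2·212.2/1 = 50.44; y* = 5 + 0.8·212.2/4.96 = 39.2258.
Utility at the optimum: U(50.44, 39.2258) = 35.7304.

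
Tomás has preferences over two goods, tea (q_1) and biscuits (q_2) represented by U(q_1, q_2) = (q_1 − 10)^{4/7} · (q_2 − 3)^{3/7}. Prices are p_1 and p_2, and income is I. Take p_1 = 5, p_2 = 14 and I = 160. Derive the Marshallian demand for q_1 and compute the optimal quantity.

q_1* = 17.7714

This is Cobb-Douglas in (q_1−10, q_2−3): tangency gives 4/7·p_2·(q_2−3) = 3/7·p_1·(q_1−10).
After buying the subsistence bundle (10, 3), a share 4/7 of the remaining income goes to q_1: q_1* = 10 + 4/7·(I − 10p_1 − 3p_2)/p_1.
Discretionary income = 160 − 10·5 − 3·14 = 68; q_1* = 10 + 4/7·68/5 = 17.7714.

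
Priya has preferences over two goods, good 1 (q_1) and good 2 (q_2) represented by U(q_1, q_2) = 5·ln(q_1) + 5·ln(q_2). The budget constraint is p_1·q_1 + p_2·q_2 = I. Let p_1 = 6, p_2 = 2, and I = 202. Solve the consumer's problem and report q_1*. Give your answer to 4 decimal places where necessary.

q_1* = 16.8333

The MRS is q_2/q_1. Set MRS = p_1/p_2.
Rearranging, p_2·q_2 = p_1·q_1. Substituting into the budget gives p_1·q_1·(1 + 1) = I.
Demand: q_1*(p_1,p_2,I) = 0.5·I/p_1 and q_2* = 0.5·I/p_2.
At p_1=6, p_2=2, I=202: q_1* = 0.5·202/6 = 16.8333.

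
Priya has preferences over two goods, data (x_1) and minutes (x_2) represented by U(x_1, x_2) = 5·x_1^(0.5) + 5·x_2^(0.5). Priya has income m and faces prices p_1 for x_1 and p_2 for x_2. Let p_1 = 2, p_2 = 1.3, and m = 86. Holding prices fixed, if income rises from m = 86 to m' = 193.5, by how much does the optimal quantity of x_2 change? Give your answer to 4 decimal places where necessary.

Δx_2* = 50.1166

From the CES first-order condition, (x_2/x_1)^(0.5) = p_1/p_2.
Solve for the ratio: x_2/x_1 = [p_1/p_2]^(2).
With the ratio pinned down, the budget gives x_1* = m/(p_1 + p_2·(x_2/x_1)) and x_2* = (x_2/x_1)·x_1*.
Numerically x_2/x_1 = 2.366864, so x_1* = 86/(2 + 1.3·2.366864) = 16.9394 and x_2* = 2.366864·16.9394 = 40.0932.
At m' = 193.5: x_2* = 90.2098. Change: 90.2098 − 40.0932 = 50.1166.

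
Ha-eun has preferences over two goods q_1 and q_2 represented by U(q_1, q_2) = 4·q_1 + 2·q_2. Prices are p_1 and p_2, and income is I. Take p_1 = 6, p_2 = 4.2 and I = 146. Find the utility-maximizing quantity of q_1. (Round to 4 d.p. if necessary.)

q_1 gives more utility per dollar, so spend all income on q_1: q_1* = I/p_1, q_2* = 0.
Numerically: q_1* = 24.3333, q_2* = 0.

q_1* = 24.3333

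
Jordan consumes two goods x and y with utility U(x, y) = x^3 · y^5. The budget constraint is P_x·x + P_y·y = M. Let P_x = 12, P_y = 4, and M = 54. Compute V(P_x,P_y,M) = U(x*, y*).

V = 205494.5336

The MRS is (3/5)·y/x. Set MRS = P_x/P_y.
So 3·P_y·y = 5·P_x·x; combined with the budget, a share 0.375 of income goes to x.
Demand: x*(P_x,P_y,M) = 0.375·M/P_x and y* = 0.625·M/P_y.
At P_x=12, P_y=4, M=54: x* = 0.375·54/12 = 1.6875, y* = 8.4375.
Utility at the optimum: U(1.6875, 8.4375) = 205494.5336.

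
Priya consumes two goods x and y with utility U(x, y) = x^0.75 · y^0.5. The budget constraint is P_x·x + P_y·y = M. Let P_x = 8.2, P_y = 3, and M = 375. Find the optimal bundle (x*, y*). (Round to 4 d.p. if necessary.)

x* = 27.439, y* = 50

At P_x=8.2, P_y=3, M=375: x* = 0.6·375/8.2 = 27.439, y* = 50.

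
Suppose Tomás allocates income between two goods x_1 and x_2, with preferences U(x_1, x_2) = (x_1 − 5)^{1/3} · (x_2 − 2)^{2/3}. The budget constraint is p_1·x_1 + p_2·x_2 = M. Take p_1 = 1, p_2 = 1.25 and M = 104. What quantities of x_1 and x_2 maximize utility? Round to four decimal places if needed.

Let x_1' = x_1−5, x_2' = x_2−2. MRS = (1/2)·x_2'/x_1' = p_1/p_2.
Substituting into the budget: x_1* = 5 + 1/3·(M − 5·p_1 − 2·p_2)/p_1, and x_2* = 2 + 2/3·(…)/p_2.
Discretionary income = 104 − 5·1 − 2·1.25 = 96.5; x_1* = 5 + 1/3·96.5/1 = 37.1667; x_2* = 2 + 2/3·96.5/1.25 = 53.4667.

x_1* = 37.1667, x_2* = 53.4667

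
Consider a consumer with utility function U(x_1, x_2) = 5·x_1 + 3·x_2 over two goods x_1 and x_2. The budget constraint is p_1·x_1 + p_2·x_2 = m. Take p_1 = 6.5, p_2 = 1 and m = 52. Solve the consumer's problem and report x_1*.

x_1* = 0

Linear utility — the consumer picks whichever good has higher MU/price: 5/6.5 = 0.7692 vs 3/1 = 3.
x_2 gives more utility per dollar, so spend all income on x_2: x_2* = m/p_2, x_1* = 0.
Numerically: x_1* = 0, x_2* = 52.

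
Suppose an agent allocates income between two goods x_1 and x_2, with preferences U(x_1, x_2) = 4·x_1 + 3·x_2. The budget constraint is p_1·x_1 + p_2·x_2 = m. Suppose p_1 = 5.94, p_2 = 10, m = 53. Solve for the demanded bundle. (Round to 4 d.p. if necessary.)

x_1* = 8.9226, x_2* = 0

Linear utility — the consumer picks whichever good has higher MU/price: 4/5.94 = 0.6734 vs 3/10 = 0.3.
x_1 gives more utility per dollar, so spend all income on x_1: x_1* = m/p_1, x_2* = 0.
Numerically: x_1* = 8.9226, x_2* = 0.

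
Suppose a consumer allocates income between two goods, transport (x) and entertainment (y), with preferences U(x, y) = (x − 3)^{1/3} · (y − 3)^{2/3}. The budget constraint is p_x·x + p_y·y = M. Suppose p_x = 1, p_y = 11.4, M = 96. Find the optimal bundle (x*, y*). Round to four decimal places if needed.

Substituting into the budget: x* = 3 + 1/3·(M − 3·p_x − 3·p_y)/p_x, and y* = 3 + 2/3·(…)/p_y.
Discretionary income = 96 − 3·1 − 3·11.4 = 58.8; x* = 3 + 1/3·58.8/1 = 22.6; y* = 3 + 2/3·58.8/11.4 = 6.4386.

x* = 22.6, y* = 6.4386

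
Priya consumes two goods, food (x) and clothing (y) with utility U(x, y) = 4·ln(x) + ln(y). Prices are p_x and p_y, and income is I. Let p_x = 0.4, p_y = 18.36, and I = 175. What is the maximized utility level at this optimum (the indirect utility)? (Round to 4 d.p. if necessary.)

V = 24.0769

The MRS is 4·y/x. Set MRS = p_x/p_y.
So 4·p_y·y = p_x·x; combined with the budget, a share 0.8 of income goes to x.
Demand: x*(p_x,p_y,I) = 0.8·I/p_x and y* = 0.2·I/p_y.
At p_x=0.4, p_y=18.36, I=175: x* = 0.8·175/0.4 = 350, y* = 1.9063.
Utility at the optimum: U(350, 1.9063) = 24.0769.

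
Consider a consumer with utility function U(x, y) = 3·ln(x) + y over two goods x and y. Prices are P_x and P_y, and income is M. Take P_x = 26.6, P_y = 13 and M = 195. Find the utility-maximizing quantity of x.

Set MRS = P_x/P_y: (3/x)/1 = P_x/P_y.
So x*(P_x,P_y) = 3·P_y/P_x, independent of income; and y* = (M − 3·P_y)/P_y.
At the given prices: x* = 3·13/26.6 = 1.4662.

x* = 1.4662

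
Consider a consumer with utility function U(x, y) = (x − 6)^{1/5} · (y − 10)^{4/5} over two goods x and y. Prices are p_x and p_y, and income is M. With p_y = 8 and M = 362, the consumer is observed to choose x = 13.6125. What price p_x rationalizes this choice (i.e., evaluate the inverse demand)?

This is Cobb-Douglas in (x−6, y−10): tangency gives 0.2·p_y·(y−10) = 0.8·p_x·(x−6).
After buying the subsistence bundle (6, 10), a share 0.2 of the remaining income goes to x: x* = 6 + 0.2·(M − 6p_x − 10p_y)/p_x.
Set x* = 13.6125 in the demand function and solve for p_x: p_x = 6.4.

p_x = 6.4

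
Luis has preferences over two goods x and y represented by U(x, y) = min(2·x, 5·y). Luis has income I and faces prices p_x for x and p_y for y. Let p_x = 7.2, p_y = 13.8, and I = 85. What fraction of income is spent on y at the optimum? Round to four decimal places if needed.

share on y = 0.434

Demand: x*(p_x,p_y,I) = 5·I/(5·p_x + 2·p_y), y* = 2·I/(5·p_x + 2·p_y).
Here 5·7.2 + 2·13.8 = 63.6, giving x* = 6.6824 and y* = 2.673.
Expenditure on y: 13.8·2.673 = 36.8868; share = 0.434.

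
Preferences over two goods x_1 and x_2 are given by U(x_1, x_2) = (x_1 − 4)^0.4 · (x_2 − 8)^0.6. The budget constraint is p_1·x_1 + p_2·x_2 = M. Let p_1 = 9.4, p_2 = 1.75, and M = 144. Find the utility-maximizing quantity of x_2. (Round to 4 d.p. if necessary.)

x_2* = 39.68

Discretionary income = 144 − 4·9.4 − 8·1.75 = 92.4; x_2* = 8 + 0.6·92.4/1.75 = 39.68.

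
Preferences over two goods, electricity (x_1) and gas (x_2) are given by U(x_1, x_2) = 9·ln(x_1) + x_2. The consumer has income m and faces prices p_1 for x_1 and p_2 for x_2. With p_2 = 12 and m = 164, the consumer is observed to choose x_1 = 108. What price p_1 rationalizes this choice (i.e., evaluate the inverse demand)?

MU_x_1 = 9/x_1, MU_x_2 = 1. Tangency: 9/x_1 = p_1/p_2.
So x_1*(p_1,p_2) = 9·p_2/p_1, independent of income; and x_2* = (m − 9·p_2)/p_2.
Set x_1* = 108 in the demand function and solve for p_1: p_1 = 1.

p_1 = 1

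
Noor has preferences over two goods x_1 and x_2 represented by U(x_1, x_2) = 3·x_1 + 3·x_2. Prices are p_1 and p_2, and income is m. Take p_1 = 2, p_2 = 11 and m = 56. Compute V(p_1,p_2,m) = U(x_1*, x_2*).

Linear utility — the consumer picks whichever good has higher MU/price: 3/2 = 1.5 vs 3/11 = 0.2727.
x_1 gives more utility per dollar, so spend all income on x_1: x_1* = m/p_1, x_2* = 0.
Numerically: x_1* = 28, x_2* = 0.
Utility at the optimum: U(28, 0) = 84.

V = 84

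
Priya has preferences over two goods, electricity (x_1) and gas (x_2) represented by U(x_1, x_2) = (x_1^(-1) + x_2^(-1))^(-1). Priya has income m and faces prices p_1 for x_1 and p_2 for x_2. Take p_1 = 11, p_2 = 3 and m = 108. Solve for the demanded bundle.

From the CES first-order condition, (x_2/x_1)^(2) = p_1/p_2.
Solve for the ratio: x_2/x_1 = [p_1/p_2]^(0.5).
With the ratio pinned down, the budget gives x_1* = m/(p_1 + p_2·(x_2/x_1)) and x_2* = (x_2/x_1)·x_1*.
Numerically x_2/x_1 = 1.914854, so x_1* = 108/(11 + 3·1.914854) = 6.4499 and x_2* = 1.914854·6.4499 = 12.3505.

x_1* = 6.4499, x_2* = 12.3505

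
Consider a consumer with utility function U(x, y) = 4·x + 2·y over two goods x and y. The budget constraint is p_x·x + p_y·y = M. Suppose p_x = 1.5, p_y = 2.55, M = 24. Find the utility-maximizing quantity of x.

x* = 16

Linear utility — the consumer picks whichever good has higher MU/price: 4/1.5 = 2.6667 vs 2/2.55 = 0.7843.
x gives more utility per dollar, so spend all income on x: x* = M/p_x, y* = 0.
Numerically: x* = 16, y* = 0.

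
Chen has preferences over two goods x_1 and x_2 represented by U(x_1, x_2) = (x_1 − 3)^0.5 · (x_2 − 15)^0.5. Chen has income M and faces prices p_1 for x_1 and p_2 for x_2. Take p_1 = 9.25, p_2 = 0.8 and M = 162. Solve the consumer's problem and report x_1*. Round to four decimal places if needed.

Let x_1' = x_1−3, x_2' = x_2−15. MRS = x_2'/x_1' = p_1/p_2.
After buying the subsistence bundle (3, 15), a share 0.5 of the remaining income goes to x_1: x_1* = 3 + 0.5·(M − 3p_1 − 15p_2)/p_1.
Discretionary income = 162 − 3·9.25 − 15·0.8 = 122.25; x_1* = 3 + 0.5·122.25/9.25 = 9.6081.

x_1* = 9.6081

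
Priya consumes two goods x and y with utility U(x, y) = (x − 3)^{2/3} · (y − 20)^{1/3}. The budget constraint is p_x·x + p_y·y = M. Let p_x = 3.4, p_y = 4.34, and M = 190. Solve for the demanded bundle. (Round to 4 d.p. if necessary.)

Let x' = x−3, y' = y−20. MRS = 2·y'/x' = p_x/p_y.
After buying the subsistence bundle (3, 20), a share 2/3 of the remaining income goes to x: x* = 3 + 2/3·(M − 3p_x − 20p_y)/p_x.
Discretionary income = 190 − 3·3.4 − 20·4.34 = 93; x* = 3 + 2/3·93/3.4 = 21.2353; y* = 20 + 1/3·93/4.34 = 27.1429.

x* = 21.2353, y* = 27.1429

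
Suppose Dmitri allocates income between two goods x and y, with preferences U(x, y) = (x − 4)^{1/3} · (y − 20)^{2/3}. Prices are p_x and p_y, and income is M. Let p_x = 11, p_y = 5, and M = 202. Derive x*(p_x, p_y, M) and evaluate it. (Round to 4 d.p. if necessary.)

x* = 5.7576

This is Cobb-Douglas in (x−4, y−20): tangency gives 1/3·p_y·(y−20) = 2/3·p_x·(x−4).
Substituting into the budget: x* = 4 + 1/3·(M − 4·p_x − 20·p_y)/p_x, and y* = 20 + 2/3·(…)/p_y.
Discretionary income = 202 − 4·11 − 20·5 = 58; x* = 4 + 1/3·58/11 = 5.7576.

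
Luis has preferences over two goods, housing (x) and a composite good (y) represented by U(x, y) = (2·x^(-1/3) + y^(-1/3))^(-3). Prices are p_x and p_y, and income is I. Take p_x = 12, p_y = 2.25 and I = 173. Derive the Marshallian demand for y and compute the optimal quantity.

Substitute y = (y/x)·x into the budget: x* = I/(p_x + p_y·(y/x)).
Numerically y/x = 2.086779, so x* = 173/(12 + 2.25·2.086779) = 10.3622 and y* = 2.086779·10.3622 = 21.6237.

y* = 21.6237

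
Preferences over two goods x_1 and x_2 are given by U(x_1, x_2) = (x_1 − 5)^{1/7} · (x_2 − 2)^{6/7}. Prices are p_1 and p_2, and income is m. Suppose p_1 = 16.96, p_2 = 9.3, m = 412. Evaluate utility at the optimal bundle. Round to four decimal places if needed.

This is Cobb-Douglas in (x_1−5, x_2−2): tangency gives 1/7·p_2·(x_2−2) = 6/7·p_1·(x_1−5).
Substituting into the budget: x_1* = 5 + 1/7·(m − 5·p_1 − 2·p_2)/p_1, and x_2* = 2 + 6/7·(…)/p_2.
Discretionary income = 412 − 5·16.96 − 2·9.3 = 308.6; x_1* = 5 + 1/7·308.6/16.96 = 7.5994; x_2* = 2 + 6/7·308.6/9.3 = 30.4424.
Utility at the optimum: U(7.5994, 30.4424) = 20.208.

V = 20.208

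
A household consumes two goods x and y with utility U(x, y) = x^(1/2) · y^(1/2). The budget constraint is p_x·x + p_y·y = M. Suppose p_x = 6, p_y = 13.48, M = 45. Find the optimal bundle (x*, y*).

x* = 3.75, y* = 1.6691

MU_x/MU_y = (0.5·y)/(0.5·x); tangency sets this equal to p_x/p_y.
Rearranging, p_y·y = p_x·x. Substituting into the budget gives p_x·x·(1 + 1) = M.
Demand: x*(p_x,p_y,M) = 0.5·M/p_x and y* = 0.5·M/p_y.
At p_x=6, p_y=13.48, M=45: x* = 0.5·45/6 = 3.75, y* = 1.6691.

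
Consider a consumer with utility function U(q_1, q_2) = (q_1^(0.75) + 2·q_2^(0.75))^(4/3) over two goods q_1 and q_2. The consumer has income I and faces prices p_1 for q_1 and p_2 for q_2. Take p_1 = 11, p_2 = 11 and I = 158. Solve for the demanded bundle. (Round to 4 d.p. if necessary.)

Substitute q_2 = (q_2/q_1)·q_1 into the budget: q_1* = I/(p_1 + p_2·(q_2/q_1)).
Numerically q_2/q_1 = 16, so q_1* = 158/(11 + 11·16) = 0.8449 and q_2* = 16·0.8449 = 13.5187.

q_1* = 0.8449, q_2* = 13.5187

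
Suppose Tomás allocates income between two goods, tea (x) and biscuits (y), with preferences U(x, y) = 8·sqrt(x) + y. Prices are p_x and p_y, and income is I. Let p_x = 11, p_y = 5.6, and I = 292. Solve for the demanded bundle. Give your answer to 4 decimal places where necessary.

x* = 4.1468, y* = 43.9974

Plugging in: x* = (4·5.6/11)² = 4.1468, y* = 43.9974.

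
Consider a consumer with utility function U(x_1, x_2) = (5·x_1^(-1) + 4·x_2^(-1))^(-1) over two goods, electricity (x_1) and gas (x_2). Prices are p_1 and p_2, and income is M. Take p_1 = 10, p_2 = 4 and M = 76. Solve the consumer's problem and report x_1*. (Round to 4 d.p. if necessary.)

With the ratio pinned down, the budget gives x_1* = M/(p_1 + p_2·(x_2/x_1)) and x_2* = (x_2/x_1)·x_1*.
Numerically x_2/x_1 = 1.414214, so x_1* = 76/(10 + 4·1.414214) = 4.8541.

x_1* = 4.8541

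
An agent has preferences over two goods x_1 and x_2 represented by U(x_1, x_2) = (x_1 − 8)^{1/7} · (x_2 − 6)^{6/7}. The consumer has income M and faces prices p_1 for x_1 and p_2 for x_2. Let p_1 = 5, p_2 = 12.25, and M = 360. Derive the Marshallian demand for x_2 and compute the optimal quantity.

x_2* = 23.2478

MRS = (1/6)·(x_2−6)/(x_1−8). Tangency with p_1/p_2 gives x_2−6 = 6·(p_1/p_2)·(x_1−8).
Substituting into the budget: x_1* = 8 + 1/7·(M − 8·p_1 − 6·p_2)/p_1, and x_2* = 6 + 6/7·(…)/p_2.
Discretionary income = 360 − 8·5 − 6·12.25 = 246.5; x_2* = 6 + 6/7·246.5/12.25 = 23.2478.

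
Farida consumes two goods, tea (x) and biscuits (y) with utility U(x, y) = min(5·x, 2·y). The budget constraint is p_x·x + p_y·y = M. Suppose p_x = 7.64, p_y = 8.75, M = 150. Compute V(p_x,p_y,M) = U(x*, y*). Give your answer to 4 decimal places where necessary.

V = 25.4108

Leontief preferences: the optimum is at the kink where x/2 = y/5, i.e. y = (5/2)·x.
Budget: p_x·x + p_y·(5/2)·x = M, so (2·p_x + 5·p_y)·x = 2·M.
Demand: x*(p_x,p_y,M) = 2·M/(2·p_x + 5·p_y), y* = 5·M/(2·p_x + 5·p_y).
Here 2·7.64 + 5·8.75 = 59.03, giving x* = 5.0822 and y* = 12.7054.
Utility at the optimum: U(5.0822, 12.7054) = 25.4108.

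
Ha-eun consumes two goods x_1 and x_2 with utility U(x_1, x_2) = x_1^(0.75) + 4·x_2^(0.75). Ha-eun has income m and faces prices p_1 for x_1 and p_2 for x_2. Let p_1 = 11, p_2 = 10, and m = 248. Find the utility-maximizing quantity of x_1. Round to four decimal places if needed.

Substitute x_2 = (x_2/x_1)·x_1 into the budget: x_1* = m/(p_1 + p_2·(x_2/x_1)).
Numerically x_2/x_1 = 374.8096, so x_1* = 248/(11 + 10·374.8096) = 0.066.

x_1* = 0.066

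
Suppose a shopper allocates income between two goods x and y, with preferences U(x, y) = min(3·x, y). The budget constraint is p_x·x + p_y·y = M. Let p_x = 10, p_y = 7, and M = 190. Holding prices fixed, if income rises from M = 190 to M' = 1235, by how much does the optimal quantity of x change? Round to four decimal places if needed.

Δx* = 33.7097

Leontief preferences: the optimum is at the kink where x/1 = y/3, i.e. y = 3·x.
Budget: p_x·x + p_y·3·x = M, so (p_x + 3·p_y)·x = M.
Demand: x*(p_x,p_y,M) = M/(p_x + 3·p_y), y* = 3·M/(p_x + 3·p_y).
Here 10 + 3·7 = 31, giving x* = 6.129.
At M' = 1235: x* = 39.8387. Change: 39.8387 − 6.129 = 33.7097.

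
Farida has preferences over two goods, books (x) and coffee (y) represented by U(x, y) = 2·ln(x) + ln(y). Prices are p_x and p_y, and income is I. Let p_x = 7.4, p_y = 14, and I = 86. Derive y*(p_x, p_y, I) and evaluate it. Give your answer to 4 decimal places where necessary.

y* = 2.0476

MU_x/MU_y = (2·y)/(x); tangency sets this equal to p_x/p_y.
So 2·p_y·y = p_x·x; combined with the budget, a share 2/3 of income goes to x.
Demand: x*(p_x,p_y,I) = 2/3·I/p_x and y* = 1/3·I/p_y.
At p_x=7.4, p_y=14, I=86: y* = 1/3·86/14 = 2.0476.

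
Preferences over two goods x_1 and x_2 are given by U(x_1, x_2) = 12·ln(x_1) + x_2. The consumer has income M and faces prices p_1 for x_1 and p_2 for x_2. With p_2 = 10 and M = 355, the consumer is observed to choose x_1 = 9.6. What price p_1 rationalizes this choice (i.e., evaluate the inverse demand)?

p_1 = 12.5

Set MRS = p_1/p_2: (12/x_1)/1 = p_1/p_2.
So x_1*(p_1,p_2) = 12·p_2/p_1, independent of income; and x_2* = (M − 12·p_2)/p_2.
Set x_1* = 9.6 in the demand function and solve for p_1: p_1 = 12.5.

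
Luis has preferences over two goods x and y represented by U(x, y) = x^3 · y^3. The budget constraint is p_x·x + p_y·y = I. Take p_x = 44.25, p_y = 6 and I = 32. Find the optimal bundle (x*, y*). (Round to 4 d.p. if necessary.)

x* = 0.3616, y* = 2.6667

MU_x/MU_y = (3·y)/(3·x); tangency sets this equal to p_x/p_y.
So 3·p_y·y = 3·p_x·x; combined with the budget, a share 0.5 of income goes to x.
Demand: x*(p_x,p_y,I) = 0.5·I/p_x and y* = 0.5·I/p_y.
At p_x=44.25, p_y=6, I=32: x* = 0.5·32/44.25 = 0.3616, y* = 2.6667.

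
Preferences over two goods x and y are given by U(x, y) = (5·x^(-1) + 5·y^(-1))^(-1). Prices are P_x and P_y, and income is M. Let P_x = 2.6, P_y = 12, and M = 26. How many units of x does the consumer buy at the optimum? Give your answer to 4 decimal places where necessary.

MRS = MU_x/MU_y = (y/x)^(2). Set equal to P_x/P_y.
Hence y/x = (P_x/P_y)^(1/(2)), i.e. raised to the 0.5 power.
With the ratio pinned down, the budget gives x* = M/(P_x + P_y·(y/x)) and y* = (y/x)·x*.
Numerically y/x = 0.465475, so x* = 26/(2.6 + 12·0.465475) = 3.1763.

x* = 3.1763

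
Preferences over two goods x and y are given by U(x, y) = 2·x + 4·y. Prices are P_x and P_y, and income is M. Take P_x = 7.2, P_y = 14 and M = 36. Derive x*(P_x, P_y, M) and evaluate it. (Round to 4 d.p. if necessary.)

Perfect substitutes: compare marginal utility per dollar. 2/P_x vs 4/P_y → 0.2778 vs 0.2857.
y gives more utility per dollar, so spend all income on y: y* = M/P_y, x* = 0.
Numerically: x* = 0, y* = 2.5714.

x* = 0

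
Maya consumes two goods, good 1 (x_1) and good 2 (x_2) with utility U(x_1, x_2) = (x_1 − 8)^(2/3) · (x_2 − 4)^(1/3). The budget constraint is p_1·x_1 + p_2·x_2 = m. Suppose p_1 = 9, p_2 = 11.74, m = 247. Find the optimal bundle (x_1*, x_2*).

x_1* = 17.4844, x_2* = 7.6354

MRS = 2·(x_2−4)/(x_1−8). Tangency with p_1/p_2 gives x_2−4 = (1/2)·(p_1/p_2)·(x_1−8).
Substituting into the budget: x_1* = 8 + 2/3·(m − 8·p_1 − 4·p_2)/p_1, and x_2* = 4 + 1/3·(…)/p_2.
Discretionary income = 247 − 8·9 − 4·11.74 = 128.04; x_1* = 8 + 2/3·128.04/9 = 17.4844; x_2* = 4 + 1/3·128.04/11.74 = 7.6354.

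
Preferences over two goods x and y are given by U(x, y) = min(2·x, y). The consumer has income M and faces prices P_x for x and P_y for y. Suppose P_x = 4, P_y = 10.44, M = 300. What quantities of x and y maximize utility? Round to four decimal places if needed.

With perfect complements, no substitution: consume in ratio x:y = 1:2.
Budget: P_x·x + P_y·2·x = M, so (P_x + 2·P_y)·x = M.
Demand: x*(P_x,P_y,M) = M/(P_x + 2·P_y), y* = 2·M/(P_x + 2·P_y).
Here 4 + 2·10.44 = 24.88, giving x* = 12.0579 and y* = 24.1158.

x* = 12.0579, y* = 24.1158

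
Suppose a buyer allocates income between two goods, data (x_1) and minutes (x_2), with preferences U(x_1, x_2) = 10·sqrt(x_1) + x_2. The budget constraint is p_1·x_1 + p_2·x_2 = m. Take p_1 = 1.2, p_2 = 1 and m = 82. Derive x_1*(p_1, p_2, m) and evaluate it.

x_1* = 17.3611

Thus x_1* = (5·p_2/p_1)² — independent of m — with the rest of income spent on x_2.
Plugging in: x_1* = (5·1/1.2)² = 17.3611.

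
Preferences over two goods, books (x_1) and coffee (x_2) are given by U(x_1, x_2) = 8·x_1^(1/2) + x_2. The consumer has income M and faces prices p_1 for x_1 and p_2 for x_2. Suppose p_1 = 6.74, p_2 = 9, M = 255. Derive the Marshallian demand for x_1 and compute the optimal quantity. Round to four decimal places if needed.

x_1* = 28.5289

MU_x_1 = 4/√x_1, MU_x_2 = 1. Tangency: 4/√x_1 = p_1/p_2.
Solve: √x_1 = 4·p_2/p_1, so x_1*(p_1,p_2) = (4·p_2/p_1)², and x_2* = (M − p_1·x_1*)/p_2.
Plugging in: x_1* = (4·9/6.74)² = 28.5289.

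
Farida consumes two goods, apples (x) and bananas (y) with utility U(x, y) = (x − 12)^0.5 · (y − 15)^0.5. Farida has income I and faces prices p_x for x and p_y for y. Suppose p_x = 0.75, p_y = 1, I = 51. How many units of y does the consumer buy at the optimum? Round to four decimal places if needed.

y* = 28.5

Let x' = x−12, y' = y−15. MRS = y'/x' = p_x/p_y.
Substituting into the budget: x* = 12 + 0.5·(I − 12·p_x − 15·p_y)/p_x, and y* = 15 + 0.5·(…)/p_y.
Discretionary income = 51 − 12·0.75 − 15·1 = 27; y* = 15 + 0.5·27/1 = 28.5.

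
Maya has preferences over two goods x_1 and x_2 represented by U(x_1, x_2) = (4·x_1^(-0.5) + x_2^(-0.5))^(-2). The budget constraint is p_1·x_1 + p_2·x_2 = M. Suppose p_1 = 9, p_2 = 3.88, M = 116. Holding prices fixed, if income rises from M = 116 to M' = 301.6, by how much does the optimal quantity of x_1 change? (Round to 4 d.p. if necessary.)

Δx_1* = 15.8658

MU_x_1 ∝ 4·x_1^(-1.5), MU_x_2 ∝ x_2^(-1.5), so MRS = 4·(x_2/x_1)^(1.5) = p_1/p_2.
Hence x_2/x_1 = ((1/4)·p_1/p_2)^(1/(1.5)), i.e. raised to the 2/3 power.
Substitute x_2 = (x_2/x_1)·x_1 into the budget: x_1* = M/(p_1 + p_2·(x_2/x_1)).
Numerically x_2/x_1 = 0.695399, so x_1* = 116/(9 + 3.88·0.695399) = 9.9161.
At M' = 301.6: x_1* = 25.7819. Change: 25.7819 − 9.9161 = 15.8658.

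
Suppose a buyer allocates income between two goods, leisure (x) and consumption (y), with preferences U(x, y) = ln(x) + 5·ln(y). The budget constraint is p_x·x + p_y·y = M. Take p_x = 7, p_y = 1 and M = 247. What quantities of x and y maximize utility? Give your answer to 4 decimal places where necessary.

x* = 5.881, y* = 205.8333

MU_x/MU_y = (y)/(5·x); tangency sets this equal to p_x/p_y.
Rearranging, p_y·y = 5·p_x·x. Substituting into the budget gives p_x·x·(1 + 5) = M.
Demand: x*(p_x,p_y,M) = 1/6·M/p_x and y* = 5/6·M/p_y.
At p_x=7, p_y=1, M=247: x* = 1/6·247/7 = 5.881, y* = 205.8333.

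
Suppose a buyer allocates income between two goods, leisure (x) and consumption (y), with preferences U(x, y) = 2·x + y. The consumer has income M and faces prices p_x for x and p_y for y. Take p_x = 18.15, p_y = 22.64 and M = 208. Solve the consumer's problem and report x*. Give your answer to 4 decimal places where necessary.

Perfect substitutes: compare marginal utility per dollar. 2/p_x vs 1/p_y → 0.1102 vs 0.0442.
x gives more utility per dollar, so spend all income on x: x* = M/p_x, y* = 0.
Numerically: x* = 11.4601, y* = 0.

x* = 11.4601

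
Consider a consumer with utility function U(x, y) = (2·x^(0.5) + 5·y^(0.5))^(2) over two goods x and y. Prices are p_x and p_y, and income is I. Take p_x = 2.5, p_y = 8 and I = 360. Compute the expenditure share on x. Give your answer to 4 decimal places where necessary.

share on x = 0.3386

MU_x ∝ 2·x^(-0.5), MU_y ∝ 5·y^(-0.5), so MRS = (2/5)·(y/x)^(0.5) = p_x/p_y.
Solve for the ratio: y/x = [(5/2)·p_x/p_y]^(2).
With the ratio pinned down, the budget gives x* = I/(p_x + p_y·(y/x)) and y* = (y/x)·x*.
Numerically y/x = 0.610352, so x* = 360/(2.5 + 8·0.610352) = 48.7619 and y* = 0.610352·48.7619 = 29.7619.
Expenditure on x: 2.5·48.7619 = 121.9048; share = 0.3386.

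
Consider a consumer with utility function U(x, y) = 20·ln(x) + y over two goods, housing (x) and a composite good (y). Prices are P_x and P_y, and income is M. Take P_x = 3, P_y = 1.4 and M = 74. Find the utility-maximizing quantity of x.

So x*(P_x,P_y) = 20·P_y/P_x, independent of income; and y* = (M − 20·P_y)/P_y.
At the given prices: x* = 20·1.4/3 = 9.3333.

x* = 9.3333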